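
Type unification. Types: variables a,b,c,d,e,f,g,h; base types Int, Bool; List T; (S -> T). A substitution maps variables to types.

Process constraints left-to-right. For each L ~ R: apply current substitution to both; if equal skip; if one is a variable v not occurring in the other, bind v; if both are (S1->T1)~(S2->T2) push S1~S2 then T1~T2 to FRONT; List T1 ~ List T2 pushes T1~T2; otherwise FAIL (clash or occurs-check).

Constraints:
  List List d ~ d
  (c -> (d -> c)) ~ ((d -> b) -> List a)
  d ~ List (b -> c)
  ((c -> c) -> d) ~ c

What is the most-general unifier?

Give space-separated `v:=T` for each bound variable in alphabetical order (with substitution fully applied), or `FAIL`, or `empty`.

Answer: FAIL

Derivation:
step 1: unify List List d ~ d  [subst: {-} | 3 pending]
  occurs-check fail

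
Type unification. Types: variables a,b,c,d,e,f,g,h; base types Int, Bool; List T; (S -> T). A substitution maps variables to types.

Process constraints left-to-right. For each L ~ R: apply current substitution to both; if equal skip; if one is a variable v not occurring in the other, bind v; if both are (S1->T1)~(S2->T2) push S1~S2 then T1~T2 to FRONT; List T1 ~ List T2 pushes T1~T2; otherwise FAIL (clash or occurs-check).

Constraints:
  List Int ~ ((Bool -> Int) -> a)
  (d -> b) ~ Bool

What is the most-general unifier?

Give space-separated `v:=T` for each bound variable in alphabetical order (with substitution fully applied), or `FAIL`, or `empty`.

Answer: FAIL

Derivation:
step 1: unify List Int ~ ((Bool -> Int) -> a)  [subst: {-} | 1 pending]
  clash: List Int vs ((Bool -> Int) -> a)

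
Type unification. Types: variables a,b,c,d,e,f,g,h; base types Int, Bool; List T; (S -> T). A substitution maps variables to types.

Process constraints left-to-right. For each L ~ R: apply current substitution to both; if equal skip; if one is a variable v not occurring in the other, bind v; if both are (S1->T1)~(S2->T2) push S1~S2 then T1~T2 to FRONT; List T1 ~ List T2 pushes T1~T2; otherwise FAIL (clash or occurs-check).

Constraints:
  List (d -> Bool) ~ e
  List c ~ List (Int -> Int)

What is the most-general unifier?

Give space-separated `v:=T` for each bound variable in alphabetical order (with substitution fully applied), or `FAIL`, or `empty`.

step 1: unify List (d -> Bool) ~ e  [subst: {-} | 1 pending]
  bind e := List (d -> Bool)
step 2: unify List c ~ List (Int -> Int)  [subst: {e:=List (d -> Bool)} | 0 pending]
  -> decompose List: push c~(Int -> Int)
step 3: unify c ~ (Int -> Int)  [subst: {e:=List (d -> Bool)} | 0 pending]
  bind c := (Int -> Int)

Answer: c:=(Int -> Int) e:=List (d -> Bool)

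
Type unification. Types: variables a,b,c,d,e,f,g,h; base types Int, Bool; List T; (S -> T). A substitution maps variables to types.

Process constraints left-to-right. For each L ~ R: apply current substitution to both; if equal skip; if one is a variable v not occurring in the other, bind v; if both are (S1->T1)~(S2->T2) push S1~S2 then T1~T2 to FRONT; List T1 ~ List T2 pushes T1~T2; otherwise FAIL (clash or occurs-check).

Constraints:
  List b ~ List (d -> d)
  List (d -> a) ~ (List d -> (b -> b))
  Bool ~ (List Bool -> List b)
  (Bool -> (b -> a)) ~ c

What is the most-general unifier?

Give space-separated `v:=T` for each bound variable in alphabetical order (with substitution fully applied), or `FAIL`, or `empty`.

step 1: unify List b ~ List (d -> d)  [subst: {-} | 3 pending]
  -> decompose List: push b~(d -> d)
step 2: unify b ~ (d -> d)  [subst: {-} | 3 pending]
  bind b := (d -> d)
step 3: unify List (d -> a) ~ (List d -> ((d -> d) -> (d -> d)))  [subst: {b:=(d -> d)} | 2 pending]
  clash: List (d -> a) vs (List d -> ((d -> d) -> (d -> d)))

Answer: FAIL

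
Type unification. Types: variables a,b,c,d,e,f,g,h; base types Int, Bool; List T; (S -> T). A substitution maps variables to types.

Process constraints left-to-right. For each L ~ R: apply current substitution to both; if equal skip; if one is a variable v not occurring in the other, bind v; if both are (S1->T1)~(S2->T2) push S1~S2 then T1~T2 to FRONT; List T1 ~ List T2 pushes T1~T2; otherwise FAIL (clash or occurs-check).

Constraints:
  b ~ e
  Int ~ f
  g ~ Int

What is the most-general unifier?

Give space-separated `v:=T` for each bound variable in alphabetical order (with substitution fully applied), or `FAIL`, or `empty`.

step 1: unify b ~ e  [subst: {-} | 2 pending]
  bind b := e
step 2: unify Int ~ f  [subst: {b:=e} | 1 pending]
  bind f := Int
step 3: unify g ~ Int  [subst: {b:=e, f:=Int} | 0 pending]
  bind g := Int

Answer: b:=e f:=Int g:=Int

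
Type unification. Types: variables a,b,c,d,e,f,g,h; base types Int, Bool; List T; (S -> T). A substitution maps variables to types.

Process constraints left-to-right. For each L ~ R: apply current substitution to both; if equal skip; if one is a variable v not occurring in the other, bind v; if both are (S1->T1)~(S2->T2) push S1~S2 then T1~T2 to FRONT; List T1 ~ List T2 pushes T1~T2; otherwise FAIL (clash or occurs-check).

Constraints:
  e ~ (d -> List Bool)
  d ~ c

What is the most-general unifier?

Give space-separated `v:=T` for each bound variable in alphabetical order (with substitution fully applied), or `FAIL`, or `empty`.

step 1: unify e ~ (d -> List Bool)  [subst: {-} | 1 pending]
  bind e := (d -> List Bool)
step 2: unify d ~ c  [subst: {e:=(d -> List Bool)} | 0 pending]
  bind d := c

Answer: d:=c e:=(c -> List Bool)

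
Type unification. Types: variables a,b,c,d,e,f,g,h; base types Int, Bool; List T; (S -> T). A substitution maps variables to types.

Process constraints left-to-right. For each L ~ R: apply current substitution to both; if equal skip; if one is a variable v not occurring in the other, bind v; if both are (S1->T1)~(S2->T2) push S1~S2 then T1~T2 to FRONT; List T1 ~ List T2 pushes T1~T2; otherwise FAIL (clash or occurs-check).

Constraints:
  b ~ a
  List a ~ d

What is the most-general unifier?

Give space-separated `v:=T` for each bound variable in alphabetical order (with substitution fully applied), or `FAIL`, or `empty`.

step 1: unify b ~ a  [subst: {-} | 1 pending]
  bind b := a
step 2: unify List a ~ d  [subst: {b:=a} | 0 pending]
  bind d := List a

Answer: b:=a d:=List a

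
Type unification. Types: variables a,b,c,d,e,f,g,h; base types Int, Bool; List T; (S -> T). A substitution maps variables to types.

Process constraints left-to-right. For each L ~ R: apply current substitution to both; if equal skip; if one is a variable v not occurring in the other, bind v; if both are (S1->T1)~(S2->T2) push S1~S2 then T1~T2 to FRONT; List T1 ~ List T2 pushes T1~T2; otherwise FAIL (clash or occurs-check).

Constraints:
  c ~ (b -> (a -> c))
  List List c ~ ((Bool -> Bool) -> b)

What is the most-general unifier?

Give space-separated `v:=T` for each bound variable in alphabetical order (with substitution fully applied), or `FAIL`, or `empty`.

step 1: unify c ~ (b -> (a -> c))  [subst: {-} | 1 pending]
  occurs-check fail: c in (b -> (a -> c))

Answer: FAIL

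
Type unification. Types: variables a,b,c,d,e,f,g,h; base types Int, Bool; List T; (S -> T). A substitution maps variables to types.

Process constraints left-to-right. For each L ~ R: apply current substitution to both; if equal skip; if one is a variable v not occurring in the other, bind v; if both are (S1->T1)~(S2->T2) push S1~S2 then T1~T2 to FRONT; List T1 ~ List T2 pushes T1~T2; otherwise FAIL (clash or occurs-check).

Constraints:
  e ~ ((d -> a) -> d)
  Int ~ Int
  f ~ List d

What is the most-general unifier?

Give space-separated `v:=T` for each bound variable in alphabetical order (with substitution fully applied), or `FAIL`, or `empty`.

step 1: unify e ~ ((d -> a) -> d)  [subst: {-} | 2 pending]
  bind e := ((d -> a) -> d)
step 2: unify Int ~ Int  [subst: {e:=((d -> a) -> d)} | 1 pending]
  -> identical, skip
step 3: unify f ~ List d  [subst: {e:=((d -> a) -> d)} | 0 pending]
  bind f := List d

Answer: e:=((d -> a) -> d) f:=List d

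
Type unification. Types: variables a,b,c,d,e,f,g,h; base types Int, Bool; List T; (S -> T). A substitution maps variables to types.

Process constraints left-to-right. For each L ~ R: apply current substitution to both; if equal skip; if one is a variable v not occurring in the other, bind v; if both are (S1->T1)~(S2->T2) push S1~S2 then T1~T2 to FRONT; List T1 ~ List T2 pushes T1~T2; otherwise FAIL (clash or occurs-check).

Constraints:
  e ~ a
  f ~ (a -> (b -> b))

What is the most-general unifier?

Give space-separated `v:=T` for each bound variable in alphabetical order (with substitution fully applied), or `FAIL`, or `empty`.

step 1: unify e ~ a  [subst: {-} | 1 pending]
  bind e := a
step 2: unify f ~ (a -> (b -> b))  [subst: {e:=a} | 0 pending]
  bind f := (a -> (b -> b))

Answer: e:=a f:=(a -> (b -> b))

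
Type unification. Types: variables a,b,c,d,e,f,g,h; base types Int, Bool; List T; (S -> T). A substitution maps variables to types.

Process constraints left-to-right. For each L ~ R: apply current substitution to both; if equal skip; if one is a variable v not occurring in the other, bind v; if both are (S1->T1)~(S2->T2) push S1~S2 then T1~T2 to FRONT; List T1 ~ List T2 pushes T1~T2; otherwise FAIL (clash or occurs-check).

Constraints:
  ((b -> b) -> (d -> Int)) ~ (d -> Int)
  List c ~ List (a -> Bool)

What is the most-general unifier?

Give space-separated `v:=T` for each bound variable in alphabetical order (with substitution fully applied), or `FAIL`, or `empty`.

step 1: unify ((b -> b) -> (d -> Int)) ~ (d -> Int)  [subst: {-} | 1 pending]
  -> decompose arrow: push (b -> b)~d, (d -> Int)~Int
step 2: unify (b -> b) ~ d  [subst: {-} | 2 pending]
  bind d := (b -> b)
step 3: unify ((b -> b) -> Int) ~ Int  [subst: {d:=(b -> b)} | 1 pending]
  clash: ((b -> b) -> Int) vs Int

Answer: FAIL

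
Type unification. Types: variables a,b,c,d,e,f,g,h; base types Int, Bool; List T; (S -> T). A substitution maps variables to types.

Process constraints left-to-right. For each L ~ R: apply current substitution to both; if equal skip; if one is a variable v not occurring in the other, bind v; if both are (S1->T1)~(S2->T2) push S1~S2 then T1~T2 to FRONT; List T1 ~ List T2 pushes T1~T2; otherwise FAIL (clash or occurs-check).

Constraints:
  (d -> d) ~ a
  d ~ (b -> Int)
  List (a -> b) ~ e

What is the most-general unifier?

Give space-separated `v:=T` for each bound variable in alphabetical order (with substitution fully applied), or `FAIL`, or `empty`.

step 1: unify (d -> d) ~ a  [subst: {-} | 2 pending]
  bind a := (d -> d)
step 2: unify d ~ (b -> Int)  [subst: {a:=(d -> d)} | 1 pending]
  bind d := (b -> Int)
step 3: unify List (((b -> Int) -> (b -> Int)) -> b) ~ e  [subst: {a:=(d -> d), d:=(b -> Int)} | 0 pending]
  bind e := List (((b -> Int) -> (b -> Int)) -> b)

Answer: a:=((b -> Int) -> (b -> Int)) d:=(b -> Int) e:=List (((b -> Int) -> (b -> Int)) -> b)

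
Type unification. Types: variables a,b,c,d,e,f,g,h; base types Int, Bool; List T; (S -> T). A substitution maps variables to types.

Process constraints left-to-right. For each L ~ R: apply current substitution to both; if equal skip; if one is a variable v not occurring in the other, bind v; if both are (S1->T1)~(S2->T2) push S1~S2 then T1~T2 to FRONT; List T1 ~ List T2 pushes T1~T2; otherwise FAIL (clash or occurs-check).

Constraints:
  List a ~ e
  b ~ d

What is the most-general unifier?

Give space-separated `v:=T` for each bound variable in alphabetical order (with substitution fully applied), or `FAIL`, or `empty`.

Answer: b:=d e:=List a

Derivation:
step 1: unify List a ~ e  [subst: {-} | 1 pending]
  bind e := List a
step 2: unify b ~ d  [subst: {e:=List a} | 0 pending]
  bind b := d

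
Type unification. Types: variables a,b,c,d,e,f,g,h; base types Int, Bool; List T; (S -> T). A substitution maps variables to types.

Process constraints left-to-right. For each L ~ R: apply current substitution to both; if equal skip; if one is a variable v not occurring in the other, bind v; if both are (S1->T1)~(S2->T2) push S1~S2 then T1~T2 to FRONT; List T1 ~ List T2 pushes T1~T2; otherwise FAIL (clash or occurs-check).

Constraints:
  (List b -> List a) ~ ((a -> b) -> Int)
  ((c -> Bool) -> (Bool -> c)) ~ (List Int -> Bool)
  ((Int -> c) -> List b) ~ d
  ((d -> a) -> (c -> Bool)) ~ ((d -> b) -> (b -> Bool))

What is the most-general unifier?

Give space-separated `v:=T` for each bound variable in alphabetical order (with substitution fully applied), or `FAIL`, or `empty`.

Answer: FAIL

Derivation:
step 1: unify (List b -> List a) ~ ((a -> b) -> Int)  [subst: {-} | 3 pending]
  -> decompose arrow: push List b~(a -> b), List a~Int
step 2: unify List b ~ (a -> b)  [subst: {-} | 4 pending]
  clash: List b vs (a -> b)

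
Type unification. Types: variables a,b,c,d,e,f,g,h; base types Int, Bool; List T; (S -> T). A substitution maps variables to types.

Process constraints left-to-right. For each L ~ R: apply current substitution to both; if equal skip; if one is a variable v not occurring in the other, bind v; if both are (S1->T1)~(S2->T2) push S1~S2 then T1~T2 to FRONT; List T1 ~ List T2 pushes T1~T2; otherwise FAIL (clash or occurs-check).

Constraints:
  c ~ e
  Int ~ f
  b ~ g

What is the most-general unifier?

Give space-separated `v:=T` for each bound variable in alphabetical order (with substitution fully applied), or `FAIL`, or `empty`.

step 1: unify c ~ e  [subst: {-} | 2 pending]
  bind c := e
step 2: unify Int ~ f  [subst: {c:=e} | 1 pending]
  bind f := Int
step 3: unify b ~ g  [subst: {c:=e, f:=Int} | 0 pending]
  bind b := g

Answer: b:=g c:=e f:=Int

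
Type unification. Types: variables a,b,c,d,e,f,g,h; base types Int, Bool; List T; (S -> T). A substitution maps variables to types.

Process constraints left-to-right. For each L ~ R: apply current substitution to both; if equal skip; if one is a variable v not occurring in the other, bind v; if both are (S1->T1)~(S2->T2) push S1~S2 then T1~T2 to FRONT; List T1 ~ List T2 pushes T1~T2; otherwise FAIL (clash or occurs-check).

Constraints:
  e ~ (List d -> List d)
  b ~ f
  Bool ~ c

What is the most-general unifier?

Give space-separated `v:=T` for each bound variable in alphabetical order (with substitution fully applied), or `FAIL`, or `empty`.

Answer: b:=f c:=Bool e:=(List d -> List d)

Derivation:
step 1: unify e ~ (List d -> List d)  [subst: {-} | 2 pending]
  bind e := (List d -> List d)
step 2: unify b ~ f  [subst: {e:=(List d -> List d)} | 1 pending]
  bind b := f
step 3: unify Bool ~ c  [subst: {e:=(List d -> List d), b:=f} | 0 pending]
  bind c := Bool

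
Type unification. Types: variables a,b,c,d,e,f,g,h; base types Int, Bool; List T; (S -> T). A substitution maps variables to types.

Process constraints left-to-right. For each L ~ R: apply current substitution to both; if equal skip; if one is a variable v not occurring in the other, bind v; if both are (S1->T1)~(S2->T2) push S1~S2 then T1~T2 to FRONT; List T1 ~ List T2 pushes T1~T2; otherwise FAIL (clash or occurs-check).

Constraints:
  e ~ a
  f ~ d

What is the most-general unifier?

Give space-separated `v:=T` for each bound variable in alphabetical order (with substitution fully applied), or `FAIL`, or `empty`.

step 1: unify e ~ a  [subst: {-} | 1 pending]
  bind e := a
step 2: unify f ~ d  [subst: {e:=a} | 0 pending]
  bind f := d

Answer: e:=a f:=d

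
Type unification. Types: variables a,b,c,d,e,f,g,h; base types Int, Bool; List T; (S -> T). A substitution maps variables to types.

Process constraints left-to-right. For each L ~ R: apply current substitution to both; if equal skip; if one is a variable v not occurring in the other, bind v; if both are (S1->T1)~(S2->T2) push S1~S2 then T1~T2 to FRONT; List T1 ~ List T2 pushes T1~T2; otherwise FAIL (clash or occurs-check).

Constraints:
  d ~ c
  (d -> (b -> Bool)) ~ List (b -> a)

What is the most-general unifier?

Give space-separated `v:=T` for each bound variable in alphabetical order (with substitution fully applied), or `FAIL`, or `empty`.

Answer: FAIL

Derivation:
step 1: unify d ~ c  [subst: {-} | 1 pending]
  bind d := c
step 2: unify (c -> (b -> Bool)) ~ List (b -> a)  [subst: {d:=c} | 0 pending]
  clash: (c -> (b -> Bool)) vs List (b -> a)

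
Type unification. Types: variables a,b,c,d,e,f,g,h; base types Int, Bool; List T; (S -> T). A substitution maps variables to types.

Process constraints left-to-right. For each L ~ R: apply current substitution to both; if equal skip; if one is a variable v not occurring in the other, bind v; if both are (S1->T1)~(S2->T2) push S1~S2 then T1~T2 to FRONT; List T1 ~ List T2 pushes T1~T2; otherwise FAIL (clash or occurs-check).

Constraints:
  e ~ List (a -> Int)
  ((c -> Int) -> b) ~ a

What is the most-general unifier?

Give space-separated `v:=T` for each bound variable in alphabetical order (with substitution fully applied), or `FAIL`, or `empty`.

Answer: a:=((c -> Int) -> b) e:=List (((c -> Int) -> b) -> Int)

Derivation:
step 1: unify e ~ List (a -> Int)  [subst: {-} | 1 pending]
  bind e := List (a -> Int)
step 2: unify ((c -> Int) -> b) ~ a  [subst: {e:=List (a -> Int)} | 0 pending]
  bind a := ((c -> Int) -> b)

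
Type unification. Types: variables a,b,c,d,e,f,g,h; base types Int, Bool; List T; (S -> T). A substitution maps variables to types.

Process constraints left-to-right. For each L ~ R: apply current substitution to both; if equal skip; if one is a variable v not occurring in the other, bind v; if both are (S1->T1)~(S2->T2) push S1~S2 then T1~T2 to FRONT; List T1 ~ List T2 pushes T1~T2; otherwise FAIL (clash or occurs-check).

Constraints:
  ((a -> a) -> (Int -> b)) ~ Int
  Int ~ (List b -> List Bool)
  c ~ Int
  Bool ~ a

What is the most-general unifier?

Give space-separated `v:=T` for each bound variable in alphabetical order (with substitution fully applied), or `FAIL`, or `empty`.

Answer: FAIL

Derivation:
step 1: unify ((a -> a) -> (Int -> b)) ~ Int  [subst: {-} | 3 pending]
  clash: ((a -> a) -> (Int -> b)) vs Int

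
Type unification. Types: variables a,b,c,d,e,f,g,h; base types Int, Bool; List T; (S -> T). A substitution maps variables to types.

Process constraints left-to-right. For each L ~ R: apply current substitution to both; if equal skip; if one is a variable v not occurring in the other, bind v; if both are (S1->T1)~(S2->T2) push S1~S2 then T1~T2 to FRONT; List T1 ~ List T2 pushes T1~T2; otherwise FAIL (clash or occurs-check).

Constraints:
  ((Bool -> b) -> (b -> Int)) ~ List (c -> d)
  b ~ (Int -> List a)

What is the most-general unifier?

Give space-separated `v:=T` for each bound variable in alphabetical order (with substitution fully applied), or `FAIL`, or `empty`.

Answer: FAIL

Derivation:
step 1: unify ((Bool -> b) -> (b -> Int)) ~ List (c -> d)  [subst: {-} | 1 pending]
  clash: ((Bool -> b) -> (b -> Int)) vs List (c -> d)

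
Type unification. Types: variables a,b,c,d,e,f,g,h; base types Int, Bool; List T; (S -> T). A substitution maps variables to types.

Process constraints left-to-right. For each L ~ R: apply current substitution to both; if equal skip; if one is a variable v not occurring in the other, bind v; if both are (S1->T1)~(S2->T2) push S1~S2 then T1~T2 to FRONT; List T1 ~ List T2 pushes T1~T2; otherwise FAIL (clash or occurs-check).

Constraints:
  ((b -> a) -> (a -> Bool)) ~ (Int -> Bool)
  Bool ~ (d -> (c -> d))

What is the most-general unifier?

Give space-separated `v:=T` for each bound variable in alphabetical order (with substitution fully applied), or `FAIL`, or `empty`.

step 1: unify ((b -> a) -> (a -> Bool)) ~ (Int -> Bool)  [subst: {-} | 1 pending]
  -> decompose arrow: push (b -> a)~Int, (a -> Bool)~Bool
step 2: unify (b -> a) ~ Int  [subst: {-} | 2 pending]
  clash: (b -> a) vs Int

Answer: FAIL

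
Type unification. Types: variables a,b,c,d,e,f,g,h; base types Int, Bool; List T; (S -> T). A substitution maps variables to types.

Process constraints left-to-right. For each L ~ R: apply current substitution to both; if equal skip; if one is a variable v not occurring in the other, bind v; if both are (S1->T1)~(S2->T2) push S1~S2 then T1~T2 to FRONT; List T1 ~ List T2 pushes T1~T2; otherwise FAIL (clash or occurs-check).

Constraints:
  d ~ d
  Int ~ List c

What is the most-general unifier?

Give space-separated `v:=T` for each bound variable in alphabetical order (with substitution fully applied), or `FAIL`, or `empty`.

step 1: unify d ~ d  [subst: {-} | 1 pending]
  -> identical, skip
step 2: unify Int ~ List c  [subst: {-} | 0 pending]
  clash: Int vs List c

Answer: FAIL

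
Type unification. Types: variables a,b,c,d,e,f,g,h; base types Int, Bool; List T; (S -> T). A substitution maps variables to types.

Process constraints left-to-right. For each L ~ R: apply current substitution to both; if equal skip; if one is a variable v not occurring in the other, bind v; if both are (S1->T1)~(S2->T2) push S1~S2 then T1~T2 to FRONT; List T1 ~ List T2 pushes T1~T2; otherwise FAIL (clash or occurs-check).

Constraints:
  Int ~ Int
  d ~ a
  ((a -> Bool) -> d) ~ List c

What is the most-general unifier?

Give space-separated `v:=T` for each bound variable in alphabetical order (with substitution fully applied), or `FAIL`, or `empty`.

Answer: FAIL

Derivation:
step 1: unify Int ~ Int  [subst: {-} | 2 pending]
  -> identical, skip
step 2: unify d ~ a  [subst: {-} | 1 pending]
  bind d := a
step 3: unify ((a -> Bool) -> a) ~ List c  [subst: {d:=a} | 0 pending]
  clash: ((a -> Bool) -> a) vs List c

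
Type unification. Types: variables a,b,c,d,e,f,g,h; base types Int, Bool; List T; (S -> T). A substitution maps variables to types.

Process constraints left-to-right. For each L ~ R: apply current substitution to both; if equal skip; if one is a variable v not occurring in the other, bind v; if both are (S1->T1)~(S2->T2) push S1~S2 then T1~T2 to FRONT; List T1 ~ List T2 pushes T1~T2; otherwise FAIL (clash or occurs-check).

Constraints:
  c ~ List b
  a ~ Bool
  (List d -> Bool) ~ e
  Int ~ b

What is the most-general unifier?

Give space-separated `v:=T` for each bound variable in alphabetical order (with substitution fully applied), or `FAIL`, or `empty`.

step 1: unify c ~ List b  [subst: {-} | 3 pending]
  bind c := List b
step 2: unify a ~ Bool  [subst: {c:=List b} | 2 pending]
  bind a := Bool
step 3: unify (List d -> Bool) ~ e  [subst: {c:=List b, a:=Bool} | 1 pending]
  bind e := (List d -> Bool)
step 4: unify Int ~ b  [subst: {c:=List b, a:=Bool, e:=(List d -> Bool)} | 0 pending]
  bind b := Int

Answer: a:=Bool b:=Int c:=List Int e:=(List d -> Bool)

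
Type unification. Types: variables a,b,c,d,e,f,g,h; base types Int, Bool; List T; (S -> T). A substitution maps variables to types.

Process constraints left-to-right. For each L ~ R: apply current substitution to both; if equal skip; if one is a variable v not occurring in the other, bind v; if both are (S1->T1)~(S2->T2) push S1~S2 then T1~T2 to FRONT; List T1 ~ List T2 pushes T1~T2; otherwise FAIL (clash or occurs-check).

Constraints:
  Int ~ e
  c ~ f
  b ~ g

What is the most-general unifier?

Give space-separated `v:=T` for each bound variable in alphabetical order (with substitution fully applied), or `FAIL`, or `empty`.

step 1: unify Int ~ e  [subst: {-} | 2 pending]
  bind e := Int
step 2: unify c ~ f  [subst: {e:=Int} | 1 pending]
  bind c := f
step 3: unify b ~ g  [subst: {e:=Int, c:=f} | 0 pending]
  bind b := g

Answer: b:=g c:=f e:=Int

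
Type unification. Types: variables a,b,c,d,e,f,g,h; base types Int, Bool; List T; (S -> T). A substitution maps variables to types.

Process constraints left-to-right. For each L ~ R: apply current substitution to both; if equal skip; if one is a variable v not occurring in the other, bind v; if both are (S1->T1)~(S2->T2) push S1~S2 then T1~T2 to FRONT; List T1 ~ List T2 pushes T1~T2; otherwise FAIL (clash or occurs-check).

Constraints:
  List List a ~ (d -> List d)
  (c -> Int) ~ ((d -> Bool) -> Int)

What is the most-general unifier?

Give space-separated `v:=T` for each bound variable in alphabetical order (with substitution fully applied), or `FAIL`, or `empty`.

step 1: unify List List a ~ (d -> List d)  [subst: {-} | 1 pending]
  clash: List List a vs (d -> List d)

Answer: FAIL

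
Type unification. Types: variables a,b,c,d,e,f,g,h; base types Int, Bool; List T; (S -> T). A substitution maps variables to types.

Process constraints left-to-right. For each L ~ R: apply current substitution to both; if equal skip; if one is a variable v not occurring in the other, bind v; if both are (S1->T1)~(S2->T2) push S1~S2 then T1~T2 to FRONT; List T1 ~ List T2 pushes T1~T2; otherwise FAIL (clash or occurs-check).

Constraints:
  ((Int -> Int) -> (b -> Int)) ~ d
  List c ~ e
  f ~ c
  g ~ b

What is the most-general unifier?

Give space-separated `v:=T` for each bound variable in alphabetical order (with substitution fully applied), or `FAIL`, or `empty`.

step 1: unify ((Int -> Int) -> (b -> Int)) ~ d  [subst: {-} | 3 pending]
  bind d := ((Int -> Int) -> (b -> Int))
step 2: unify List c ~ e  [subst: {d:=((Int -> Int) -> (b -> Int))} | 2 pending]
  bind e := List c
step 3: unify f ~ c  [subst: {d:=((Int -> Int) -> (b -> Int)), e:=List c} | 1 pending]
  bind f := c
step 4: unify g ~ b  [subst: {d:=((Int -> Int) -> (b -> Int)), e:=List c, f:=c} | 0 pending]
  bind g := b

Answer: d:=((Int -> Int) -> (b -> Int)) e:=List c f:=c g:=b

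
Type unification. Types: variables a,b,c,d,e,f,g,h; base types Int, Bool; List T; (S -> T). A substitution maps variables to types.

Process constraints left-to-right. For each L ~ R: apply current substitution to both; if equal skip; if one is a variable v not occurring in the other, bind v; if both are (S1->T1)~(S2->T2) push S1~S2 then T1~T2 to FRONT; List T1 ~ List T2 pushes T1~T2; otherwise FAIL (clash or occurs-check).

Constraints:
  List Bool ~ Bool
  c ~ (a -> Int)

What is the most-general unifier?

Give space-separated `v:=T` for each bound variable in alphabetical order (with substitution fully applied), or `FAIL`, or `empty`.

Answer: FAIL

Derivation:
step 1: unify List Bool ~ Bool  [subst: {-} | 1 pending]
  clash: List Bool vs Bool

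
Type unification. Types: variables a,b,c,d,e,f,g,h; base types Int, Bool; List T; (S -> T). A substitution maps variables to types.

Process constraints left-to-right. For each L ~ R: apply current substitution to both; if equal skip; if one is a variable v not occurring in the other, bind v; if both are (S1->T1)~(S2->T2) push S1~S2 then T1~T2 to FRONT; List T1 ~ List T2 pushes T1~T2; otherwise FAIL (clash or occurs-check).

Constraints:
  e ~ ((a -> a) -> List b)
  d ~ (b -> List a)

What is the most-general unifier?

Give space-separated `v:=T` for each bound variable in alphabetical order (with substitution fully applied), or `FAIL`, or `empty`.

Answer: d:=(b -> List a) e:=((a -> a) -> List b)

Derivation:
step 1: unify e ~ ((a -> a) -> List b)  [subst: {-} | 1 pending]
  bind e := ((a -> a) -> List b)
step 2: unify d ~ (b -> List a)  [subst: {e:=((a -> a) -> List b)} | 0 pending]
  bind d := (b -> List a)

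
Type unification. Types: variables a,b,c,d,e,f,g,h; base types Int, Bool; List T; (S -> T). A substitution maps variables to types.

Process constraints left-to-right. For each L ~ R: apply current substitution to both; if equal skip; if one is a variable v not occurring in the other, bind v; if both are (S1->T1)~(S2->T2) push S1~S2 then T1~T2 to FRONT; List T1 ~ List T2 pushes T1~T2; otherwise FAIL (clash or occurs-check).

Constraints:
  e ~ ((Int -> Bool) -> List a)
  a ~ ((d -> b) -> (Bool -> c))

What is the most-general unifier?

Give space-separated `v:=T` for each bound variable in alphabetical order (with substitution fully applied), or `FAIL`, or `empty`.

Answer: a:=((d -> b) -> (Bool -> c)) e:=((Int -> Bool) -> List ((d -> b) -> (Bool -> c)))

Derivation:
step 1: unify e ~ ((Int -> Bool) -> List a)  [subst: {-} | 1 pending]
  bind e := ((Int -> Bool) -> List a)
step 2: unify a ~ ((d -> b) -> (Bool -> c))  [subst: {e:=((Int -> Bool) -> List a)} | 0 pending]
  bind a := ((d -> b) -> (Bool -> c))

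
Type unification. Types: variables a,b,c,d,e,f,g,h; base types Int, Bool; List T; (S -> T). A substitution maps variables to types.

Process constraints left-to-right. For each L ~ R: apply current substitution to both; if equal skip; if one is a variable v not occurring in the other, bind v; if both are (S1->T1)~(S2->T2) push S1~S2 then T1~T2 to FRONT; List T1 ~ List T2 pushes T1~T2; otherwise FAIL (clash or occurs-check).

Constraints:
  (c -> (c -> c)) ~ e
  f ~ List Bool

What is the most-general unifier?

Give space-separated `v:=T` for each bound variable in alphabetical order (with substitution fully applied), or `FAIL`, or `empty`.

Answer: e:=(c -> (c -> c)) f:=List Bool

Derivation:
step 1: unify (c -> (c -> c)) ~ e  [subst: {-} | 1 pending]
  bind e := (c -> (c -> c))
step 2: unify f ~ List Bool  [subst: {e:=(c -> (c -> c))} | 0 pending]
  bind f := List Bool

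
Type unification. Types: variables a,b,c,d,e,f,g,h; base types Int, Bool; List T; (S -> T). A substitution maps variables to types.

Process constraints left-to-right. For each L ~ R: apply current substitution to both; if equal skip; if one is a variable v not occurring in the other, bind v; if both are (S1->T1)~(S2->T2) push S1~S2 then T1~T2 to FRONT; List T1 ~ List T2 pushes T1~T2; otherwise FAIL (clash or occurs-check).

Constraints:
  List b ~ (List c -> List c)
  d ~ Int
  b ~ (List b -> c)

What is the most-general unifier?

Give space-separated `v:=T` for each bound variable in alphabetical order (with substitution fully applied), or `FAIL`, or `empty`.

Answer: FAIL

Derivation:
step 1: unify List b ~ (List c -> List c)  [subst: {-} | 2 pending]
  clash: List b vs (List c -> List c)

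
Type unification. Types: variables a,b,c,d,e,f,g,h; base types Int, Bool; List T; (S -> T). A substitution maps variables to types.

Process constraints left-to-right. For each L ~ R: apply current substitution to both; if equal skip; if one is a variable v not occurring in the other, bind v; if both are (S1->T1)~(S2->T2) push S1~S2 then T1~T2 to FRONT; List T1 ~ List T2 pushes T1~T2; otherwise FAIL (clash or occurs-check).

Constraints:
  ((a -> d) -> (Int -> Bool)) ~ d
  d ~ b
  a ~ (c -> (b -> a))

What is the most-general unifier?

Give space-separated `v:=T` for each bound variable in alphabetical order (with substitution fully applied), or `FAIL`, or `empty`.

step 1: unify ((a -> d) -> (Int -> Bool)) ~ d  [subst: {-} | 2 pending]
  occurs-check fail

Answer: FAIL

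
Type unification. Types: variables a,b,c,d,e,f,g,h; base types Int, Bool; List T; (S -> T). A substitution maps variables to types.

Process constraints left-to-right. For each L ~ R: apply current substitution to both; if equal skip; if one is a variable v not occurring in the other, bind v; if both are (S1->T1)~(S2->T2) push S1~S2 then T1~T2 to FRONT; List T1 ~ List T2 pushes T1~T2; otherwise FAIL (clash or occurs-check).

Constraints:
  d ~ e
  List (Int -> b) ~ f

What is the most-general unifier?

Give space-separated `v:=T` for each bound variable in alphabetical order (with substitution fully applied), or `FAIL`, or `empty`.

Answer: d:=e f:=List (Int -> b)

Derivation:
step 1: unify d ~ e  [subst: {-} | 1 pending]
  bind d := e
step 2: unify List (Int -> b) ~ f  [subst: {d:=e} | 0 pending]
  bind f := List (Int -> b)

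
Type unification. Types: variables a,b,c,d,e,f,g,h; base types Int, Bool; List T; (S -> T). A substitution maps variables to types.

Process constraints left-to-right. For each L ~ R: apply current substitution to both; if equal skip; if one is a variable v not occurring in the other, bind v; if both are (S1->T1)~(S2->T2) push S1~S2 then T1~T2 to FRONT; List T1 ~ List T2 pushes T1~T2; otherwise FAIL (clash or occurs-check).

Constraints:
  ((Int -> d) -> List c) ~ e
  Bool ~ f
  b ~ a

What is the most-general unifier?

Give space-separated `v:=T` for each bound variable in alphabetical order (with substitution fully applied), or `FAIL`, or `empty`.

Answer: b:=a e:=((Int -> d) -> List c) f:=Bool

Derivation:
step 1: unify ((Int -> d) -> List c) ~ e  [subst: {-} | 2 pending]
  bind e := ((Int -> d) -> List c)
step 2: unify Bool ~ f  [subst: {e:=((Int -> d) -> List c)} | 1 pending]
  bind f := Bool
step 3: unify b ~ a  [subst: {e:=((Int -> d) -> List c), f:=Bool} | 0 pending]
  bind b := a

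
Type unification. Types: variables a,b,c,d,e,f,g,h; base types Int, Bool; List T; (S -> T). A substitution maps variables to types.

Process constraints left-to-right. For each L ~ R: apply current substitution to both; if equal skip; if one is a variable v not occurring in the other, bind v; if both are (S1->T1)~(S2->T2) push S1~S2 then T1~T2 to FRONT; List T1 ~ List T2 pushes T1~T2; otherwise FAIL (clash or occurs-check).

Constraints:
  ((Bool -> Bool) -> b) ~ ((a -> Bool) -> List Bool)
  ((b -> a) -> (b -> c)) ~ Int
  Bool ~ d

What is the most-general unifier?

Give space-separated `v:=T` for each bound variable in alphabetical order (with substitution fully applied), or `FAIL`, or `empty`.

step 1: unify ((Bool -> Bool) -> b) ~ ((a -> Bool) -> List Bool)  [subst: {-} | 2 pending]
  -> decompose arrow: push (Bool -> Bool)~(a -> Bool), b~List Bool
step 2: unify (Bool -> Bool) ~ (a -> Bool)  [subst: {-} | 3 pending]
  -> decompose arrow: push Bool~a, Bool~Bool
step 3: unify Bool ~ a  [subst: {-} | 4 pending]
  bind a := Bool
step 4: unify Bool ~ Bool  [subst: {a:=Bool} | 3 pending]
  -> identical, skip
step 5: unify b ~ List Bool  [subst: {a:=Bool} | 2 pending]
  bind b := List Bool
step 6: unify ((List Bool -> Bool) -> (List Bool -> c)) ~ Int  [subst: {a:=Bool, b:=List Bool} | 1 pending]
  clash: ((List Bool -> Bool) -> (List Bool -> c)) vs Int

Answer: FAIL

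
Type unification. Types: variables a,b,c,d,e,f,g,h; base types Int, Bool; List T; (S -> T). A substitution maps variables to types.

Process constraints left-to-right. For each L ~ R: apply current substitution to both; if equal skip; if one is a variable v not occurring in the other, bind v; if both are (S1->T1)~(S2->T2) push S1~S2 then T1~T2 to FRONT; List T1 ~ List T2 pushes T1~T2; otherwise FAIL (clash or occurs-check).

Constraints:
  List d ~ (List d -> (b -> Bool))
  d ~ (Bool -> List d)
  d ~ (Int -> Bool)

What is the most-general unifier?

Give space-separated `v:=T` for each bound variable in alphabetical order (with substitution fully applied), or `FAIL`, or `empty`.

Answer: FAIL

Derivation:
step 1: unify List d ~ (List d -> (b -> Bool))  [subst: {-} | 2 pending]
  clash: List d vs (List d -> (b -> Bool))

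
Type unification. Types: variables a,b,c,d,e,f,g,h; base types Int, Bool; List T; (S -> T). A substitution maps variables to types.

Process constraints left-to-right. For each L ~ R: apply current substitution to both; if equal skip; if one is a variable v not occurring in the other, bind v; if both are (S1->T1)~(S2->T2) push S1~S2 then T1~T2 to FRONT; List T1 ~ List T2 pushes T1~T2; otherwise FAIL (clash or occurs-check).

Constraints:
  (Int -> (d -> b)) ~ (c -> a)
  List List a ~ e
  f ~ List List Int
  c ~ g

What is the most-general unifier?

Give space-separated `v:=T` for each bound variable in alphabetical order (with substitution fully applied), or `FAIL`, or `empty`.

step 1: unify (Int -> (d -> b)) ~ (c -> a)  [subst: {-} | 3 pending]
  -> decompose arrow: push Int~c, (d -> b)~a
step 2: unify Int ~ c  [subst: {-} | 4 pending]
  bind c := Int
step 3: unify (d -> b) ~ a  [subst: {c:=Int} | 3 pending]
  bind a := (d -> b)
step 4: unify List List (d -> b) ~ e  [subst: {c:=Int, a:=(d -> b)} | 2 pending]
  bind e := List List (d -> b)
step 5: unify f ~ List List Int  [subst: {c:=Int, a:=(d -> b), e:=List List (d -> b)} | 1 pending]
  bind f := List List Int
step 6: unify Int ~ g  [subst: {c:=Int, a:=(d -> b), e:=List List (d -> b), f:=List List Int} | 0 pending]
  bind g := Int

Answer: a:=(d -> b) c:=Int e:=List List (d -> b) f:=List List Int g:=Int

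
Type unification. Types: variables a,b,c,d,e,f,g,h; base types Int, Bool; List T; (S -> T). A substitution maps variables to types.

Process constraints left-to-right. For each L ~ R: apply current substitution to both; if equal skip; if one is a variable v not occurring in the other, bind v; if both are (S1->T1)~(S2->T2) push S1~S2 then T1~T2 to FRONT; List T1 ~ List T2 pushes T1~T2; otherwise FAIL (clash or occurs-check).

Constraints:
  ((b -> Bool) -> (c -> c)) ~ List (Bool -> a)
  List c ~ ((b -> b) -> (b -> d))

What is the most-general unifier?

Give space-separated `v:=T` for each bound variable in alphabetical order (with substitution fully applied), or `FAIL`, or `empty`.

step 1: unify ((b -> Bool) -> (c -> c)) ~ List (Bool -> a)  [subst: {-} | 1 pending]
  clash: ((b -> Bool) -> (c -> c)) vs List (Bool -> a)

Answer: FAIL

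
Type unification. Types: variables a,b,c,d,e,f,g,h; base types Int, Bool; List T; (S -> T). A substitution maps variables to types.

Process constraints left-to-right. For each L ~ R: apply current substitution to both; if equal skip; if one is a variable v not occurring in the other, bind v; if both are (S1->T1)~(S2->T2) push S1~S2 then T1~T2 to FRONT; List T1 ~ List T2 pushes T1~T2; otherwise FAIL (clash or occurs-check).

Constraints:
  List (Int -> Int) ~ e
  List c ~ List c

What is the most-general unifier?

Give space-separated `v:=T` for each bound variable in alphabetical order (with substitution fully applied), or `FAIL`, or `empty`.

step 1: unify List (Int -> Int) ~ e  [subst: {-} | 1 pending]
  bind e := List (Int -> Int)
step 2: unify List c ~ List c  [subst: {e:=List (Int -> Int)} | 0 pending]
  -> identical, skip

Answer: e:=List (Int -> Int)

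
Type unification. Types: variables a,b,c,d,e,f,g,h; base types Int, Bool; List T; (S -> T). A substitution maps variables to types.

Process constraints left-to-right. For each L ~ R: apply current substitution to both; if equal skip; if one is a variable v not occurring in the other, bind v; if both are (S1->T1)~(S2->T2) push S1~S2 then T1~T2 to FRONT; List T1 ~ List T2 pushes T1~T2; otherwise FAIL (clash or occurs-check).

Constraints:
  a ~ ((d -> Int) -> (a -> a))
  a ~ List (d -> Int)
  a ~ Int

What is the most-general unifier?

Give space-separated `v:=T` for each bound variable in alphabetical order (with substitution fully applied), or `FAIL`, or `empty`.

step 1: unify a ~ ((d -> Int) -> (a -> a))  [subst: {-} | 2 pending]
  occurs-check fail: a in ((d -> Int) -> (a -> a))

Answer: FAIL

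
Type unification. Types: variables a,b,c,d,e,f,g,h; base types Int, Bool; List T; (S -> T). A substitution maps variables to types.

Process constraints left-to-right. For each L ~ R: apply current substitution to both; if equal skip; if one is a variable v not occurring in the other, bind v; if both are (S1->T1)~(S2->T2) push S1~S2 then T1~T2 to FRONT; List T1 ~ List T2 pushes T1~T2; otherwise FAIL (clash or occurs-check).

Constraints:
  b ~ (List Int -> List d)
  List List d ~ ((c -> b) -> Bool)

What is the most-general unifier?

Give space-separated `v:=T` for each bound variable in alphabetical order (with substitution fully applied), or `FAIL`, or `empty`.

step 1: unify b ~ (List Int -> List d)  [subst: {-} | 1 pending]
  bind b := (List Int -> List d)
step 2: unify List List d ~ ((c -> (List Int -> List d)) -> Bool)  [subst: {b:=(List Int -> List d)} | 0 pending]
  clash: List List d vs ((c -> (List Int -> List d)) -> Bool)

Answer: FAIL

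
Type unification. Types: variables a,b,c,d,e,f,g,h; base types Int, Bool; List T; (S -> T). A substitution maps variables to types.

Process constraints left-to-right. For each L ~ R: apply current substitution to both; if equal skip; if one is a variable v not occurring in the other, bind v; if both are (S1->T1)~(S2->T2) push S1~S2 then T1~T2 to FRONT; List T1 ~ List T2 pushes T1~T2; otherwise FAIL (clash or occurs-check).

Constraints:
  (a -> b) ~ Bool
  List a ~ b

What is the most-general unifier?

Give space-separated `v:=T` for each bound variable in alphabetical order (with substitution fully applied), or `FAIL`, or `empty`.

Answer: FAIL

Derivation:
step 1: unify (a -> b) ~ Bool  [subst: {-} | 1 pending]
  clash: (a -> b) vs Bool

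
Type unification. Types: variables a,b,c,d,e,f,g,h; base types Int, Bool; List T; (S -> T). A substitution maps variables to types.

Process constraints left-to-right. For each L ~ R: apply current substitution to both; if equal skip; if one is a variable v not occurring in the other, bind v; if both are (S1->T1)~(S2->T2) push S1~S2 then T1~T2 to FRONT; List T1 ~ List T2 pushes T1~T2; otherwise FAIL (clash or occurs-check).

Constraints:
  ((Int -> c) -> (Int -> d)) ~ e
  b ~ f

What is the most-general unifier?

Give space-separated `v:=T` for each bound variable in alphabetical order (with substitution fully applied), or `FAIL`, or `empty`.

step 1: unify ((Int -> c) -> (Int -> d)) ~ e  [subst: {-} | 1 pending]
  bind e := ((Int -> c) -> (Int -> d))
step 2: unify b ~ f  [subst: {e:=((Int -> c) -> (Int -> d))} | 0 pending]
  bind b := f

Answer: b:=f e:=((Int -> c) -> (Int -> d))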